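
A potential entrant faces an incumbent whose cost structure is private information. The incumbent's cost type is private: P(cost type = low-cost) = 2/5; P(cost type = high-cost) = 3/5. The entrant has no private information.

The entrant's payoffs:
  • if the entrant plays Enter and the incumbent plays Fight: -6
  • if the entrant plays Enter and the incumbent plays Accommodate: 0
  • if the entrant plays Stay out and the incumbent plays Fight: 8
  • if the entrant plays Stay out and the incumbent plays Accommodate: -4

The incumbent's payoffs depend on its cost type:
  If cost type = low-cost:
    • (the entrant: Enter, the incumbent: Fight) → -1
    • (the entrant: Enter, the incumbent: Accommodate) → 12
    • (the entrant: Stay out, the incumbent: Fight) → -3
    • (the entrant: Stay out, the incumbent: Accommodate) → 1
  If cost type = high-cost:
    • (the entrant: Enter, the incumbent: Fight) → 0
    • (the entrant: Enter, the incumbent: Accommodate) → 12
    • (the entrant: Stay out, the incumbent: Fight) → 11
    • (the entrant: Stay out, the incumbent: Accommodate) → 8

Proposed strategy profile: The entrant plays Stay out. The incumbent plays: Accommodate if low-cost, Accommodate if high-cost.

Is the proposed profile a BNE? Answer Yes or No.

The entrant plays Stay out: E[Stay out] = 2/5·(-4) + 3/5·(-4) = -4; E[Enter] = 0. Not best-responding. ✗
The incumbent (cost type low-cost), facing Stay out: Fight gives -3, Accommodate gives 1. Proposed Accommodate is best. ✓
The incumbent (cost type high-cost), facing Stay out: Fight gives 11, Accommodate gives 8. Proposed Accommodate is not best — profitable deviation exists. ✗

No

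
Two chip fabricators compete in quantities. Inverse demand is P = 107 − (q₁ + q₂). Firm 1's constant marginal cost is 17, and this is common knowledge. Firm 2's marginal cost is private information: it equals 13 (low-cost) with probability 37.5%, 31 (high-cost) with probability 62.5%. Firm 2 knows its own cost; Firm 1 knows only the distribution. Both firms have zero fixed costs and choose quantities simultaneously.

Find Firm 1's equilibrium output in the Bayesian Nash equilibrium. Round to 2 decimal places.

32.42

Firm 2 with cost c maximizes (107 − (q₁+q₂) − c)·q₂, giving q₂(c) = (107 − c − q₁)/2.
E[c₂] = 0.375·13 + 0.625·31 = 24.25
Firm 1's FOC against E[q₂] yields q₁ = (107 − 2·17 + E[c₂])/3 = (107 − 34 + 24.25)/3 = 32.4167.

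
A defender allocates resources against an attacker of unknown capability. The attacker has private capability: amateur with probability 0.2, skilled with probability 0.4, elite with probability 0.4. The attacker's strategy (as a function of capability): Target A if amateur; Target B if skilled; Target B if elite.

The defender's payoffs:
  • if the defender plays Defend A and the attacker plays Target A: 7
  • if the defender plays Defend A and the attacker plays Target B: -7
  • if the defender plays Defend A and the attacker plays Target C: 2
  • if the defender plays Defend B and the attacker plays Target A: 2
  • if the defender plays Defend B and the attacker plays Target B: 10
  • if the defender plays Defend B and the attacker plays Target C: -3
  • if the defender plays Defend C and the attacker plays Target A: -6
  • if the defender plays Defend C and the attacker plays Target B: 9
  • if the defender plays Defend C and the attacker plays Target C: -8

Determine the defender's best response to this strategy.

E[Defend A] = 0.2·(7) + 0.4·(-7) + 0.4·(-7) = -4.2
E[Defend B] = 0.2·(2) + 0.4·(10) + 0.4·(10) = 8.4
E[Defend C] = 0.2·(-6) + 0.4·(9) + 0.4·(9) = 6
Best response: Defend B (8.4 is the largest).

Defend B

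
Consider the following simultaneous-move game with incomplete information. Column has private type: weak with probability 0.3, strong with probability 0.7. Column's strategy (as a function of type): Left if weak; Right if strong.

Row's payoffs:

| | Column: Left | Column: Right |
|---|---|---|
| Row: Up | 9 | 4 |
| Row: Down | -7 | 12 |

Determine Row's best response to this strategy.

Down

E[Up] = 0.3·(9) + 0.7·(4) = 5.5
E[Down] = 0.3·(-7) + 0.7·(12) = 6.3
Best response: Down (6.3 is the largest).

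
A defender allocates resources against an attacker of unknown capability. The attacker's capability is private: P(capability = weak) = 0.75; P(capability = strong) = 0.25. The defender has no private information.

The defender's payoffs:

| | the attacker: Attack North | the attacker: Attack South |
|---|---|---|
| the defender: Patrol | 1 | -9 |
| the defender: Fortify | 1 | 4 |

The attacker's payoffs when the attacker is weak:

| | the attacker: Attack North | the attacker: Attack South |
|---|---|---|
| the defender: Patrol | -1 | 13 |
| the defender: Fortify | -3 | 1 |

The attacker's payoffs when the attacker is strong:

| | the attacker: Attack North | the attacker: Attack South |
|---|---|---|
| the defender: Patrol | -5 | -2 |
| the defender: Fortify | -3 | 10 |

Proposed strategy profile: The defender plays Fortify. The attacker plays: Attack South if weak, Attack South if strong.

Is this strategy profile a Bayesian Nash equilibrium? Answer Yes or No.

Yes

The defender plays Fortify: E[Fortify] = 0.75·(4) + 0.25·(4) = 4; E[Patrol] = -9. Best-responding. ✓
The attacker (capability weak), facing Fortify: Attack North gives -3, Attack South gives 1. Proposed Attack South is best. ✓
The attacker (capability strong), facing Fortify: Attack North gives -3, Attack South gives 10. Proposed Attack South is best. ✓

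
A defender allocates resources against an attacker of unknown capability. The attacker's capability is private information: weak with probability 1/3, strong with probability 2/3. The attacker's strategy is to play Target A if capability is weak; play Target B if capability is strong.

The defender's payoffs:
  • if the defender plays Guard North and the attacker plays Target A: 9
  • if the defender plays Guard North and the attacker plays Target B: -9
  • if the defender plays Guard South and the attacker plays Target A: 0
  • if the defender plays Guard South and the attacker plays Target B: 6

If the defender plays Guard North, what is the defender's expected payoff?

-3

Take the expectation over the attacker's capability, weighting each type's action by its prior probability.
E[Guard North] = 1/3·9 + 2/3·(-9) = 3 + (-6) = -3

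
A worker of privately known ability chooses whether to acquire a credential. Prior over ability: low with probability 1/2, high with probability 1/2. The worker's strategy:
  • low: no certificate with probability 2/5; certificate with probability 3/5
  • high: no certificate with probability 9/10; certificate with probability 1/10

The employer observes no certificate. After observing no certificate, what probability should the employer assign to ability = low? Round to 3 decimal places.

P(no certificate) = (1/2)·(2/5) + (1/2)·(9/10) = 13/20
P(low | no certificate) = ((1/2)·(2/5)) / (13/20) = (1/5) / (13/20) = 4/13

0.308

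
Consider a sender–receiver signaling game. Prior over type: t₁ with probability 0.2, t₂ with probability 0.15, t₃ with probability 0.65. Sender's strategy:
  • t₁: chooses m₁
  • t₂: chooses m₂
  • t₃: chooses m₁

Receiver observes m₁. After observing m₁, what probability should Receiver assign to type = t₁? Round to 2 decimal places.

0.24

P(m₁) = 0.2·1 + 0.15·0 + 0.65·1 = 0.85
P(t₁ | m₁) = (0.2·1) / 0.85 = 0.2 / 0.85 = 0.235294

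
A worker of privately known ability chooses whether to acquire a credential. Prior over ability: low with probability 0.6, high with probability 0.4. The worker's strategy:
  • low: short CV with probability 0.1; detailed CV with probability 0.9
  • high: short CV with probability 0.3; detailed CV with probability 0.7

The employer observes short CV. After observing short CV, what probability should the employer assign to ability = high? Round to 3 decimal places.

Apply Bayes' rule using the sender's strategy as the likelihood.
P(short CV) = 0.6·0.1 + 0.4·0.3 = 0.18
P(high | short CV) = (0.4·0.3) / 0.18 = 0.12 / 0.18 = 0.666667

0.667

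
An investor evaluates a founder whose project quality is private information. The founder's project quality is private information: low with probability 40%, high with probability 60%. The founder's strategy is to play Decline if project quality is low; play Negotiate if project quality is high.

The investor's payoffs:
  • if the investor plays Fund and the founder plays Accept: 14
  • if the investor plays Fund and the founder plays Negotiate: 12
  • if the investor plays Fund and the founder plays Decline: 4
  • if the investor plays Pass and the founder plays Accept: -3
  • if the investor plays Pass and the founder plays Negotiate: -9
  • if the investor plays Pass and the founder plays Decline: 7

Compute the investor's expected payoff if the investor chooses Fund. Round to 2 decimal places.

Take the expectation over the founder's project quality, weighting each type's action by its prior probability.
E[Fund] = 0.4·4 + 0.6·12 = 1.6 + 7.2 = 8.8

8.80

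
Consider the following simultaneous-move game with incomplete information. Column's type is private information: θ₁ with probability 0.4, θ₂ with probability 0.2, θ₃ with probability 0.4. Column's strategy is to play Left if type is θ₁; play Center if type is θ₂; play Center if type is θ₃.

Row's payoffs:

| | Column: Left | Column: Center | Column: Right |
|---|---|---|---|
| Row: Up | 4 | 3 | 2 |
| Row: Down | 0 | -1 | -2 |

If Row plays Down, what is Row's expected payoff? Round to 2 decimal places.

E[Down] = 0.4·0 + 0.2·(-1) + 0.4·(-1) = 0 + (-0.2) + (-0.4) = -0.6

-0.60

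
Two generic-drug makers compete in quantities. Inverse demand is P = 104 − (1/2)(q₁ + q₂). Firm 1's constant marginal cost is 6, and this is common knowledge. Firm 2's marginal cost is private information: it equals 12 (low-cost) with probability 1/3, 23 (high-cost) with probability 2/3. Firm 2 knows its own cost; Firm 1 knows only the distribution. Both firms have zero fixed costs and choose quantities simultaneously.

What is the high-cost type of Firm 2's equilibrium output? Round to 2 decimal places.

43.89

Type-c best response for Firm 2: q₂(c) = (104 − c) − q₁/2.
Firm 1 maximizes expected profit; its first-order condition is 104 − q₁ − (1/2)E[q₂] − 6 = 0.
Substituting E[q₂] and solving: E[c₂] = 19.3333, so q₁ = (104 − 2·6 + 19.3333)/(3/2) = 74.2222.
q₂(high-cost) = (104 − 23 − (1/2)·74.2222) = 43.8889.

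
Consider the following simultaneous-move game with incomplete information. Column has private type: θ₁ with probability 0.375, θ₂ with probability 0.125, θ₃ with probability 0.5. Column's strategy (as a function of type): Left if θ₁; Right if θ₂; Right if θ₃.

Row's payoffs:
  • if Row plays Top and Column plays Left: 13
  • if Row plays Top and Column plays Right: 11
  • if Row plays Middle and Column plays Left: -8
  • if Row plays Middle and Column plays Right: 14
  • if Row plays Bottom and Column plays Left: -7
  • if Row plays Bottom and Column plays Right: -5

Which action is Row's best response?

Top

E[Top] = 0.375·(13) + 0.125·(11) + 0.5·(11) = 11.75
E[Middle] = 0.375·(-8) + 0.125·(14) + 0.5·(14) = 5.75
E[Bottom] = 0.375·(-7) + 0.125·(-5) + 0.5·(-5) = -5.75
Best response: Top (11.75 is the largest).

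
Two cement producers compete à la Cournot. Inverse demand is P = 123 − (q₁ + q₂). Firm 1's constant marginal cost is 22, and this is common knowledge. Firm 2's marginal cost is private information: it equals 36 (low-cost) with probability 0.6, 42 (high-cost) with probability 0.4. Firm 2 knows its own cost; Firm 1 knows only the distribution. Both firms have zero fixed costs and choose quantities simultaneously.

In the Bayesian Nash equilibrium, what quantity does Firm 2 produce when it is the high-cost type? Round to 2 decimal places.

20.93

Each type of Firm 2 best-responds to q₁; Firm 1 best-responds to the expected q₂ over Firm 2's types.
Firm 2 with cost c maximizes (123 − (q₁+q₂) − c)·q₂, giving q₂(c) = (123 − c − q₁)/2.
E[c₂] = 0.6·36 + 0.4·42 = 38.4
Firm 1's FOC against E[q₂] yields q₁ = (123 − 2·22 + E[c₂])/3 = (123 − 44 + 38.4)/3 = 39.1333.
q₂(high-cost) = (123 − 42 − 39.1333)/2 = 20.9333.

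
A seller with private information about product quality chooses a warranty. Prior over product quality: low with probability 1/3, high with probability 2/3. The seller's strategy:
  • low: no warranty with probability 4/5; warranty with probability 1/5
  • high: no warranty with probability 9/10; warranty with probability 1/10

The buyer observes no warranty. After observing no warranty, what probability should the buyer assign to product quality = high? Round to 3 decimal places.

P(no warranty) = (1/3)·(4/5) + (2/3)·(9/10) = 13/15
P(high | no warranty) = ((2/3)·(9/10)) / (13/15) = (3/5) / (13/15) = 9/13

0.692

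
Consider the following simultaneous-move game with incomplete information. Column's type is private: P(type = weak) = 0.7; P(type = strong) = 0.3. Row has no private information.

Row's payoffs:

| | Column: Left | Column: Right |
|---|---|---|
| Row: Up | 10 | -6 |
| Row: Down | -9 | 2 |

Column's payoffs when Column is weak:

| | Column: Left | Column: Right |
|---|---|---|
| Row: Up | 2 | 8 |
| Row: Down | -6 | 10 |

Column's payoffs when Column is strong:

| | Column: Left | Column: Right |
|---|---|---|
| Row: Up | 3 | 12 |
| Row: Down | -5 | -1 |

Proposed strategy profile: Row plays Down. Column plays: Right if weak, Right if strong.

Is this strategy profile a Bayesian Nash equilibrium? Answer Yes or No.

Row plays Down: E[Down] = 0.7·(2) + 0.3·(2) = 2; E[Up] = -6. Best-responding. ✓
Column (type weak), facing Down: Left gives -6, Right gives 10. Proposed Right is best. ✓
Column (type strong), facing Down: Left gives -5, Right gives -1. Proposed Right is best. ✓

Yes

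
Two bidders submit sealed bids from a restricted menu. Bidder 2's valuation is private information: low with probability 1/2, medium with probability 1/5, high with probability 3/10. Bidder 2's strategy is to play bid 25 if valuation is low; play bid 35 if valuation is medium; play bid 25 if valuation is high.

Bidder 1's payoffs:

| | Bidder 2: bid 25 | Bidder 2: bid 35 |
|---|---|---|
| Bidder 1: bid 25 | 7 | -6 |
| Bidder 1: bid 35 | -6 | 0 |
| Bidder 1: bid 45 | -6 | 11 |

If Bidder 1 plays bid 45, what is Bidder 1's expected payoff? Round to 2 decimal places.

E[bid 45] = 1/2·(-6) + 1/5·11 + 3/10·(-6) = (-3) + 11/5 + (-9/5) = -13/5

-2.60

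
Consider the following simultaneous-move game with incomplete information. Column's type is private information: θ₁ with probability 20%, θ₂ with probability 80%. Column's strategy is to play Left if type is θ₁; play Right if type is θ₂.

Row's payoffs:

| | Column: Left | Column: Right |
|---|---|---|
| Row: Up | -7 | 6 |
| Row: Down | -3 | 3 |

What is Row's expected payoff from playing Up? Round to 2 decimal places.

3.40

Take the expectation over Column's type, weighting each type's action by its prior probability.
E[Up] = 0.2·(-7) + 0.8·6 = (-1.4) + 4.8 = 3.4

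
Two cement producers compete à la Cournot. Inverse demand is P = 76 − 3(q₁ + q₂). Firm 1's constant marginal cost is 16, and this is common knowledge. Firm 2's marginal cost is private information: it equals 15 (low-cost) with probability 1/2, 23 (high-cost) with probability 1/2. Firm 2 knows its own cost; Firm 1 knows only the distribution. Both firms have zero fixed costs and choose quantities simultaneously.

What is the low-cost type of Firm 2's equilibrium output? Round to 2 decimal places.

6.67

Type-c best response for Firm 2: q₂(c) = (76 − c)/6 − q₁/2.
Firm 1 maximizes expected profit; its first-order condition is 76 − 6q₁ − 3E[q₂] − 16 = 0.
Substituting E[q₂] and solving: E[c₂] = 19, so q₁ = (76 − 2·16 + 19)/9 = 7.
q₂(low-cost) = (76 − 15 − 3·7)/6 = 6.66667.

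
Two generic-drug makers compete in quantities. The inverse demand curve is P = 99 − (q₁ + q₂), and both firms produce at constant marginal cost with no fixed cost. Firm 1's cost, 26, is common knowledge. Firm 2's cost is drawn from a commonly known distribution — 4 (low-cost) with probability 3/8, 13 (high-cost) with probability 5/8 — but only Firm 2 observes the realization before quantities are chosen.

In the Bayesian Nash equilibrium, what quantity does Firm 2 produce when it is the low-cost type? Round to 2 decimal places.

Each type of Firm 2 best-responds to q₁; Firm 1 best-responds to the expected q₂ over Firm 2's types.
Firm 2 with cost c maximizes (99 − (q₁+q₂) − c)·q₂, giving q₂(c) = (99 − c − q₁)/2.
E[c₂] = 3/8·4 + 5/8·13 = 9.625
Firm 1's FOC against E[q₂] yields q₁ = (99 − 2·26 + E[c₂])/3 = (99 − 52 + 9.625)/3 = 18.875.
q₂(low-cost) = (99 − 4 − 18.875)/2 = 38.0625.

38.06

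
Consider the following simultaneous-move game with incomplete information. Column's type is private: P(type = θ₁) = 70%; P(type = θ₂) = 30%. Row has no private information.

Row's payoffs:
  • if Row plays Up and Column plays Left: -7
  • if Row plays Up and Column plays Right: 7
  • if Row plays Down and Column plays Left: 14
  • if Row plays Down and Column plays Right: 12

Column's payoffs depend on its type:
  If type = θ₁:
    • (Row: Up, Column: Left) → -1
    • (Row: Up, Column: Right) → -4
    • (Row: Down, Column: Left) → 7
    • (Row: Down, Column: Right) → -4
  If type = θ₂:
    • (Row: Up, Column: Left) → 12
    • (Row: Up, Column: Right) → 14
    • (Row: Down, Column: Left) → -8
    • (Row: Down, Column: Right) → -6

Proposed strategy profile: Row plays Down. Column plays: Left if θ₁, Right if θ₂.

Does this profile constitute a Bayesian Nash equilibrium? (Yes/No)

Yes

Row plays Down: E[Down] = 0.7·(14) + 0.3·(12) = 13.4; E[Up] = -2.8. Best-responding. ✓
Column (type θ₁), facing Down: Left gives 7, Right gives -4. Proposed Left is best. ✓
Column (type θ₂), facing Down: Left gives -8, Right gives -6. Proposed Right is best. ✓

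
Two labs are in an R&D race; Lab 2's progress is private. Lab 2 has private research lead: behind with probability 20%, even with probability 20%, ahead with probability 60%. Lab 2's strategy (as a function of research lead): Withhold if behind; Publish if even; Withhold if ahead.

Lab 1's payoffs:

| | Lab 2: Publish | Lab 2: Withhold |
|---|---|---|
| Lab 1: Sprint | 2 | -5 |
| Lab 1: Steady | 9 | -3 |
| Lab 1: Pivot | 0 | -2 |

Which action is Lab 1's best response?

E[Sprint] = 0.2·(-5) + 0.2·(2) + 0.6·(-5) = -3.6
E[Steady] = 0.2·(-3) + 0.2·(9) + 0.6·(-3) = -0.6
E[Pivot] = 0.2·(-2) + 0.2·(0) + 0.6·(-2) = -1.6
Best response: Steady (-0.6 is the largest).

Steady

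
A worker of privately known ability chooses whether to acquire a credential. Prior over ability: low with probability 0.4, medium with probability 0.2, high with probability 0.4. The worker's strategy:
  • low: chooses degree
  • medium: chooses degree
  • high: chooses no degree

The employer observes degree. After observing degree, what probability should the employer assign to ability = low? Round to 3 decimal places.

0.667

P(degree) = 0.4·1 + 0.2·1 + 0.4·0 = 0.6
P(low | degree) = (0.4·1) / 0.6 = 0.4 / 0.6 = 0.666667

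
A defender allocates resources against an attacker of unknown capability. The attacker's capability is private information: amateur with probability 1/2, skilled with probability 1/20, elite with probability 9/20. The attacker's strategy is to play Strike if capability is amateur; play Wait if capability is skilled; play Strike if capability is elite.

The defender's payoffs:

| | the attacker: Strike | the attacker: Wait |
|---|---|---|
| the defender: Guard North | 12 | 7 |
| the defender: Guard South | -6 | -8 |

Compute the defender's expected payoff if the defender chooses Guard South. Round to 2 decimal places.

Take the expectation over the attacker's capability, weighting each type's action by its prior probability.
E[Guard South] = 1/2·(-6) + 1/20·(-8) + 9/20·(-6) = (-3) + (-2/5) + (-27/10) = -61/10

-6.10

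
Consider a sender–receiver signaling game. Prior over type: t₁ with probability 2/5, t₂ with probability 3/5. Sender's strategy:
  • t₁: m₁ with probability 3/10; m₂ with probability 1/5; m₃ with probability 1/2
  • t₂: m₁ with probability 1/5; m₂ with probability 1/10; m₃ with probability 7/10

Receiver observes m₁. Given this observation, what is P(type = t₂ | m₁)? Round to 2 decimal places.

0.50

Apply Bayes' rule using the sender's strategy as the likelihood.
P(m₁) = (2/5)·(3/10) + (3/5)·(1/5) = 6/25
P(t₂ | m₁) = ((3/5)·(1/5)) / (6/25) = (3/25) / (6/25) = 1/2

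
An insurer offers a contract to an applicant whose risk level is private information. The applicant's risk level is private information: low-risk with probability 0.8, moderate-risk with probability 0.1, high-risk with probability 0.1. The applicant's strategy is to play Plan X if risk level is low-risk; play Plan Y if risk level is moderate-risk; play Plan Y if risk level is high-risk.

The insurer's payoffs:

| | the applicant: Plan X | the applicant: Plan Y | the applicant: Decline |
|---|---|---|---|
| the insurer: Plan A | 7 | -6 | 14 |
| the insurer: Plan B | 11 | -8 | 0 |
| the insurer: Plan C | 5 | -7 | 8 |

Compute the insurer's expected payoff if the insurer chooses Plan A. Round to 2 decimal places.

E[Plan A] = 0.8·7 + 0.1·(-6) + 0.1·(-6) = 5.6 + (-0.6) + (-0.6) = 4.4

4.40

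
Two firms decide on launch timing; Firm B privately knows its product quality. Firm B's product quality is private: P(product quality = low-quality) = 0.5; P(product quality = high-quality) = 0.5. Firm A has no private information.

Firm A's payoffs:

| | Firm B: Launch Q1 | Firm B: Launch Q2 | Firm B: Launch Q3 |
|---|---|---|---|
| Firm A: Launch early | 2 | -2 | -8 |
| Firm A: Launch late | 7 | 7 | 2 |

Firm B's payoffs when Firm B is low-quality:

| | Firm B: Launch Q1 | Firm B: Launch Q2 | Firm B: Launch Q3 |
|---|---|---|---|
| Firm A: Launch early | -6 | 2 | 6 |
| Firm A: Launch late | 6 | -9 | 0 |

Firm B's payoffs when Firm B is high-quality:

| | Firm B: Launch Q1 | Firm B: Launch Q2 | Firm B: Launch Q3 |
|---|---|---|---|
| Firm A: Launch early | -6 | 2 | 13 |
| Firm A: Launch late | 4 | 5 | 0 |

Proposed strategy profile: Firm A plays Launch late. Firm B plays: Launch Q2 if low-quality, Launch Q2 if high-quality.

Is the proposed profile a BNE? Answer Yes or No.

No

Firm A plays Launch late: E[Launch late] = 0.5·(7) + 0.5·(7) = 7; E[Launch early] = -2. Best-responding. ✓
Firm B (product quality low-quality), facing Launch late: Launch Q1 gives 6, Launch Q2 gives -9, Launch Q3 gives 0. Proposed Launch Q2 is not best — profitable deviation exists. ✗
Firm B (product quality high-quality), facing Launch late: Launch Q1 gives 4, Launch Q2 gives 5, Launch Q3 gives 0. Proposed Launch Q2 is best. ✓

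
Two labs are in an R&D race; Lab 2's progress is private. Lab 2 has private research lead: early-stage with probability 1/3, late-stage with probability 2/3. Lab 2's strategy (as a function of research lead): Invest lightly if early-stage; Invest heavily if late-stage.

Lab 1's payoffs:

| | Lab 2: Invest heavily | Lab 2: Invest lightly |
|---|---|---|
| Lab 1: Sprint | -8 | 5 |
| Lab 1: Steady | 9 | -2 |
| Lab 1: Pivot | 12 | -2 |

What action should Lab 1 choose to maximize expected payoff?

Pivot

E[Sprint] = 1/3·(5) + 2/3·(-8) = -11/3
E[Steady] = 1/3·(-2) + 2/3·(9) = 16/3
E[Pivot] = 1/3·(-2) + 2/3·(12) = 22/3
Best response: Pivot (22/3 is the largest).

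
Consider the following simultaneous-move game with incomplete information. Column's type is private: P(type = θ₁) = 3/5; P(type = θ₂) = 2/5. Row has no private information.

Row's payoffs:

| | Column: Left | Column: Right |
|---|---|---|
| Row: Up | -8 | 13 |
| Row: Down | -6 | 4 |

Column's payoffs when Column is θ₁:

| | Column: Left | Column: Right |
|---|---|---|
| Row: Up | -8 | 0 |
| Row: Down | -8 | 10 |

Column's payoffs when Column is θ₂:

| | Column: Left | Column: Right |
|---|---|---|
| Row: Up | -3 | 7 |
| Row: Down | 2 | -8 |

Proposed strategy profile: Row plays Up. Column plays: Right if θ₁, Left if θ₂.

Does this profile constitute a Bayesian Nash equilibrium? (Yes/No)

No

Row plays Up: E[Up] = 3/5·(13) + 2/5·(-8) = 23/5; E[Down] = 0. Best-responding. ✓
Column (type θ₁), facing Up: Left gives -8, Right gives 0. Proposed Right is best. ✓
Column (type θ₂), facing Up: Left gives -3, Right gives 7. Proposed Left is not best — profitable deviation exists. ✗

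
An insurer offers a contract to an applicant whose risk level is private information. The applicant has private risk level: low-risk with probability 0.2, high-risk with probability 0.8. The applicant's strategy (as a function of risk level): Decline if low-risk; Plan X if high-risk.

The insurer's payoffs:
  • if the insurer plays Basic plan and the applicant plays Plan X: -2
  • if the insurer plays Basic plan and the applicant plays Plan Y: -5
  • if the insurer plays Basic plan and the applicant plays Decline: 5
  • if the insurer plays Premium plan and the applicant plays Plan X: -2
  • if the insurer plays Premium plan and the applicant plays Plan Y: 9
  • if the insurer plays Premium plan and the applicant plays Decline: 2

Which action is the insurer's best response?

Compute the insurer's expected payoff for each action, taking the expectation over the applicant's type.
E[Basic plan] = 0.2·(5) + 0.8·(-2) = -0.6
E[Premium plan] = 0.2·(2) + 0.8·(-2) = -1.2
Best response: Basic plan (-0.6 is the largest).

Basic plan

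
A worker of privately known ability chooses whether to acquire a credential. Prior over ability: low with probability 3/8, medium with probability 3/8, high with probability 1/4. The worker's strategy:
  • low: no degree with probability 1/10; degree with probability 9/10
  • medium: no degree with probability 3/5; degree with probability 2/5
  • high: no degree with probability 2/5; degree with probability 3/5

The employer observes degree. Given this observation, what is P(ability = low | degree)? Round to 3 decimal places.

P(degree) = (3/8)·(9/10) + (3/8)·(2/5) + (1/4)·(3/5) = 51/80
P(low | degree) = ((3/8)·(9/10)) / (51/80) = (27/80) / (51/80) = 9/17

0.529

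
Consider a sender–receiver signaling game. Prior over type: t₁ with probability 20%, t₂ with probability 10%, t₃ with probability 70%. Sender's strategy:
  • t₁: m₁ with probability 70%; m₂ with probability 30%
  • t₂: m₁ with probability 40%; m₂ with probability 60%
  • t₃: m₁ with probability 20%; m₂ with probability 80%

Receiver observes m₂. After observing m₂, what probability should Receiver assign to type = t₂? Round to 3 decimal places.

P(m₂) = 0.2·0.3 + 0.1·0.6 + 0.7·0.8 = 0.68
P(t₂ | m₂) = (0.1·0.6) / 0.68 = 0.06 / 0.68 = 0.0882353

0.088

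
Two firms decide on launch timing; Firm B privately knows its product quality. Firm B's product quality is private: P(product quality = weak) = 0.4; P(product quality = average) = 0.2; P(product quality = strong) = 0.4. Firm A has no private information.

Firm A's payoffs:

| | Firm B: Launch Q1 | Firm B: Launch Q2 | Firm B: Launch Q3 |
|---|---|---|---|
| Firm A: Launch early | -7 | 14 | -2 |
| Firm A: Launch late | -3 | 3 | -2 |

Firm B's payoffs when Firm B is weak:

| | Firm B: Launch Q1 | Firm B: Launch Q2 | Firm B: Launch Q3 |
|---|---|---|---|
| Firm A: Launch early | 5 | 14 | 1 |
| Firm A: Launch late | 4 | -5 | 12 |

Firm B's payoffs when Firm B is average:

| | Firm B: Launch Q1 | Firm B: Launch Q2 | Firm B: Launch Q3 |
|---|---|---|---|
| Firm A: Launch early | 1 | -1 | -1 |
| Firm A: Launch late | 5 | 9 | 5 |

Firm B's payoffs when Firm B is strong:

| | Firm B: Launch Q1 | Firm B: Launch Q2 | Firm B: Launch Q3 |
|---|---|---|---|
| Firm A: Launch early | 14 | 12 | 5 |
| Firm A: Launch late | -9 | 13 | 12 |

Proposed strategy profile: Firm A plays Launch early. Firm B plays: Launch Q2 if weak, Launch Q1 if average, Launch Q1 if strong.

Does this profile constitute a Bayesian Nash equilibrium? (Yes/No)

Yes

A profile is a BNE iff every type of every player is best-responding given beliefs about the other side.
Firm A plays Launch early: E[Launch early] = 0.4·(14) + 0.2·(-7) + 0.4·(-7) = 1.4; E[Launch late] = -0.6. Best-responding. ✓
Firm B (product quality weak), facing Launch early: Launch Q1 gives 5, Launch Q2 gives 14, Launch Q3 gives 1. Proposed Launch Q2 is best. ✓
Firm B (product quality average), facing Launch early: Launch Q1 gives 1, Launch Q2 gives -1, Launch Q3 gives -1. Proposed Launch Q1 is best. ✓
Firm B (product quality strong), facing Launch early: Launch Q1 gives 14, Launch Q2 gives 12, Launch Q3 gives 5. Proposed Launch Q1 is best. ✓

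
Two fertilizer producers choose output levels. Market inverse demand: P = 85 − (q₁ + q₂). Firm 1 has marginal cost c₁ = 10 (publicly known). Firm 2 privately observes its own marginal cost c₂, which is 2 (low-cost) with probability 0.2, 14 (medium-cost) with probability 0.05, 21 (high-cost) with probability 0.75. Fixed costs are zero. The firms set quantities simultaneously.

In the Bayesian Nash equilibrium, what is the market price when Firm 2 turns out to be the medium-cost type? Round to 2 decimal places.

35.86

Type-c best response for Firm 2: q₂(c) = (85 − c)/2 − q₁/2.
Firm 1 maximizes expected profit; its first-order condition is 85 − 2q₁ − E[q₂] − 10 = 0.
Substituting E[q₂] and solving: E[c₂] = 16.85, so q₁ = (85 − 2·10 + 16.85)/3 = 27.2833.
q₂(medium-cost) = 21.8583, so P = 85 − (27.2833 + 21.8583) = 35.8583.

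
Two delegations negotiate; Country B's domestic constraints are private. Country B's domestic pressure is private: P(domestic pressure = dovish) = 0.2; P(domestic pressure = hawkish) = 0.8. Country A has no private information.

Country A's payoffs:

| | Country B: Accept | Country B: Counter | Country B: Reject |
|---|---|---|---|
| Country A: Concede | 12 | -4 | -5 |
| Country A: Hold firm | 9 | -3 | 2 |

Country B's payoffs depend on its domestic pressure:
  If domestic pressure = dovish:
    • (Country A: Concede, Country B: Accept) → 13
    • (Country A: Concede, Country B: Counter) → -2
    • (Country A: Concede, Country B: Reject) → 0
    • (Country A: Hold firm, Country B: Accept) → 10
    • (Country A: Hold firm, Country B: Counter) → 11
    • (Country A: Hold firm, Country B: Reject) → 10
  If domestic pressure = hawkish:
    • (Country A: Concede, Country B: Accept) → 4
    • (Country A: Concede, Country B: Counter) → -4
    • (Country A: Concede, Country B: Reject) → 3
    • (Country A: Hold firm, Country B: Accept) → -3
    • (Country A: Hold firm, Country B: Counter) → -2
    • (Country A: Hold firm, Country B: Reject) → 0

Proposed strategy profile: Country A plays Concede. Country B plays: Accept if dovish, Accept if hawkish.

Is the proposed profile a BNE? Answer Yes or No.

Yes

Country A plays Concede: E[Concede] = 0.2·(12) + 0.8·(12) = 12; E[Hold firm] = 9. Best-responding. ✓
Country B (domestic pressure dovish), facing Concede: Accept gives 13, Counter gives -2, Reject gives 0. Proposed Accept is best. ✓
Country B (domestic pressure hawkish), facing Concede: Accept gives 4, Counter gives -4, Reject gives 3. Proposed Accept is best. ✓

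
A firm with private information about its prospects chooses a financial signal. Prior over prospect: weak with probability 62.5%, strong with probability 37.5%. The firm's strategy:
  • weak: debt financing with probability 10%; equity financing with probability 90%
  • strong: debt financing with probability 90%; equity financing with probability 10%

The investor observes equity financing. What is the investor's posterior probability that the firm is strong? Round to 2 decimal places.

0.06

P(equity financing) = 0.625·0.9 + 0.375·0.1 = 0.6
P(strong | equity financing) = (0.375·0.1) / 0.6 = 0.0375 / 0.6 = 0.0625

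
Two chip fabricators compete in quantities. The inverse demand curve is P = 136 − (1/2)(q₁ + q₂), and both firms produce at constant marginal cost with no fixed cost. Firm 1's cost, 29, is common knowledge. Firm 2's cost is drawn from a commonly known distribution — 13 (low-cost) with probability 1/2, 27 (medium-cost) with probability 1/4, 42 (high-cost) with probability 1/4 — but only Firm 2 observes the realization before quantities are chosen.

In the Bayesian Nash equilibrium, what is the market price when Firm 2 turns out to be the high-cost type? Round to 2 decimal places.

Firm 2 with cost c maximizes (136 − (1/2)(q₁+q₂) − c)·q₂, giving q₂(c) = (136 − c − (1/2)q₁).
E[c₂] = 1/2·13 + 1/4·27 + 1/4·42 = 23.75
Firm 1's FOC against E[q₂] yields q₁ = (136 − 2·29 + E[c₂])/(3/2) = (136 − 58 + 23.75)/(3/2) = 67.8333.
q₂(high-cost) = 60.0833, so P = 136 − (1/2)·(67.8333 + 60.0833) = 72.0417.

72.04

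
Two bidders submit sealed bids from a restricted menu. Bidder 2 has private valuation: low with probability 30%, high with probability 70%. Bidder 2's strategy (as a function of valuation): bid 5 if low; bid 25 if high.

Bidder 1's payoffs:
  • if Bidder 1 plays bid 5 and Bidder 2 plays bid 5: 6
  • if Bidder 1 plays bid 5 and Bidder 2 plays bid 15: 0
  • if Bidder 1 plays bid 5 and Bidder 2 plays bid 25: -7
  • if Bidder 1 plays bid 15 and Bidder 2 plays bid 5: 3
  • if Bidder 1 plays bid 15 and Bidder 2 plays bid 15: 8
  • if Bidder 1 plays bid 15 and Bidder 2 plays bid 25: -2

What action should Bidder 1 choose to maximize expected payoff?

E[bid 5] = 0.3·(6) + 0.7·(-7) = -3.1
E[bid 15] = 0.3·(3) + 0.7·(-2) = -0.5
Best response: bid 15 (-0.5 is the largest).

bid 15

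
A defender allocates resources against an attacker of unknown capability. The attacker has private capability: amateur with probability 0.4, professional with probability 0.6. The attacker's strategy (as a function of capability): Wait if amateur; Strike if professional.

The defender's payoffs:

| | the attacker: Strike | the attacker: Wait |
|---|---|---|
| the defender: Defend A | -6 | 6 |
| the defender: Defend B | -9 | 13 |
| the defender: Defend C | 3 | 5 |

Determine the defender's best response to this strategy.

Compute the defender's expected payoff for each action, taking the expectation over the attacker's type.
E[Defend A] = 0.4·(6) + 0.6·(-6) = -1.2
E[Defend B] = 0.4·(13) + 0.6·(-9) = -0.2
E[Defend C] = 0.4·(5) + 0.6·(3) = 3.8
Best response: Defend C (3.8 is the largest).

Defend C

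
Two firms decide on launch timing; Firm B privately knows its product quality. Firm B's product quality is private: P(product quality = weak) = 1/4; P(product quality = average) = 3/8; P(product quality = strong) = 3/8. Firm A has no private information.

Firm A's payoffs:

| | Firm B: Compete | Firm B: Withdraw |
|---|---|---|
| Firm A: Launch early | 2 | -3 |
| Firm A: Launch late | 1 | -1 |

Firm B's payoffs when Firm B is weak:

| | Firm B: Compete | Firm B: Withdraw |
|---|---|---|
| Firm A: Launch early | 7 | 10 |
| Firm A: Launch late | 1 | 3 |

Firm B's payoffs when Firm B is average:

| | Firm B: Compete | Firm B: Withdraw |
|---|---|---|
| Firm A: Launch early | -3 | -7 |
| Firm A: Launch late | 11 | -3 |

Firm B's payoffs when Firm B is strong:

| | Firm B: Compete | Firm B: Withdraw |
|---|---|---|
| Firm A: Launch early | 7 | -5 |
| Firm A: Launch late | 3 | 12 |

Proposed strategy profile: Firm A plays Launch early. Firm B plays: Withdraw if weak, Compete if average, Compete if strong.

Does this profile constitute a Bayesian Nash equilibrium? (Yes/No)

Yes

Firm A plays Launch early: E[Launch early] = 1/4·(-3) + 3/8·(2) + 3/8·(2) = 3/4; E[Launch late] = 1/2. Best-responding. ✓
Firm B (product quality weak), facing Launch early: Compete gives 7, Withdraw gives 10. Proposed Withdraw is best. ✓
Firm B (product quality average), facing Launch early: Compete gives -3, Withdraw gives -7. Proposed Compete is best. ✓
Firm B (product quality strong), facing Launch early: Compete gives 7, Withdraw gives -5. Proposed Compete is best. ✓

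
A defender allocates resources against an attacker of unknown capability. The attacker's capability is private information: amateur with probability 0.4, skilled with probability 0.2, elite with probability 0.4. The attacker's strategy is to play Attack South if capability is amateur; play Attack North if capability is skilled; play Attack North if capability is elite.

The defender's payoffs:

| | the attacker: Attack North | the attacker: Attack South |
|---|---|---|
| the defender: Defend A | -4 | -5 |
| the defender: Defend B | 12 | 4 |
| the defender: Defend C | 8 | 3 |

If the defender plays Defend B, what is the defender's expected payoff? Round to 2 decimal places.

E[Defend B] = 0.4·4 + 0.2·12 + 0.4·12 = 1.6 + 2.4 + 4.8 = 8.8

8.80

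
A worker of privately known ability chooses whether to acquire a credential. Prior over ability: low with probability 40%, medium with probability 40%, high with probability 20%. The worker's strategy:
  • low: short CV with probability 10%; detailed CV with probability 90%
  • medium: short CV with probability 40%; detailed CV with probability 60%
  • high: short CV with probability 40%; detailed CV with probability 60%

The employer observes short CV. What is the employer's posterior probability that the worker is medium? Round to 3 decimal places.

0.571

P(short CV) = 0.4·0.1 + 0.4·0.4 + 0.2·0.4 = 0.28
P(medium | short CV) = (0.4·0.4) / 0.28 = 0.16 / 0.28 = 0.571429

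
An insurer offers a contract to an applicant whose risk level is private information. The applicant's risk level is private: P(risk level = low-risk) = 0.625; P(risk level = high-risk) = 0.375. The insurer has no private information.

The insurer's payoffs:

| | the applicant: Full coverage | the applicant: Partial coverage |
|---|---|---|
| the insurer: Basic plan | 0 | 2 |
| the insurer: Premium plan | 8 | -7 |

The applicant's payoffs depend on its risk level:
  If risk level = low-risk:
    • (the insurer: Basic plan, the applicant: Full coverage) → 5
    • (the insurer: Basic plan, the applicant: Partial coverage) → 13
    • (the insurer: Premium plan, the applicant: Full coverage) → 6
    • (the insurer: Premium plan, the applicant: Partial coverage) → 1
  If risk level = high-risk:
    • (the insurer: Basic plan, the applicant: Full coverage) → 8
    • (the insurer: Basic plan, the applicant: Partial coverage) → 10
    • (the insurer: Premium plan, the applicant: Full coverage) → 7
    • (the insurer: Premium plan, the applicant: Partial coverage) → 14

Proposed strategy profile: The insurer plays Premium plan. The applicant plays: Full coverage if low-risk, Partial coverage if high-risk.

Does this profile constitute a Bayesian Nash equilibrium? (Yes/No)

A profile is a BNE iff every type of every player is best-responding given beliefs about the other side.
The insurer plays Premium plan: E[Premium plan] = 0.625·(8) + 0.375·(-7) = 2.375; E[Basic plan] = 0.75. Best-responding. ✓
The applicant (risk level low-risk), facing Premium plan: Full coverage gives 6, Partial coverage gives 1. Proposed Full coverage is best. ✓
The applicant (risk level high-risk), facing Premium plan: Full coverage gives 7, Partial coverage gives 14. Proposed Partial coverage is best. ✓

Yes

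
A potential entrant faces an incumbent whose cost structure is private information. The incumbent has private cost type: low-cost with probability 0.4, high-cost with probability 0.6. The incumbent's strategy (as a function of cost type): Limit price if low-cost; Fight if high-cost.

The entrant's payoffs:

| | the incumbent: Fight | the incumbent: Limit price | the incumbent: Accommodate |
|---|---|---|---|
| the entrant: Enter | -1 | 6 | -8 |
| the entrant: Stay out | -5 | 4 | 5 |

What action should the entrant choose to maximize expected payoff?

Enter

E[Enter] = 0.4·(6) + 0.6·(-1) = 1.8
E[Stay out] = 0.4·(4) + 0.6·(-5) = -1.4
Best response: Enter (1.8 is the largest).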